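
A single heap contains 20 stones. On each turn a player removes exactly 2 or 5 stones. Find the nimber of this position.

Grundy values for subtraction set {2, 5}:
k:     0  1  2  3  4  5  6  7  8  9 10 11 12 13 14 15 16 17 18 19 20
g(k):  0  0  1  1  0  2  1  0  0  1  1  0  2  1  0  0  1  1  0  2  1
So g(20) = 1.

1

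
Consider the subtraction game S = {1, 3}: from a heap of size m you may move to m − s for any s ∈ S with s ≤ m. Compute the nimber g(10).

Compute g(0), g(1), … for moves {1, 3}:
g(0) = mex{} = 0
g(1) = mex{0} = 1
g(2) = mex{1} = 0
g(3) = mex{0} = 1
g(4) = mex{1} = 0
g(5) = mex{0} = 1
g(6) = mex{1} = 0
g(7) = mex{0} = 1
g(8) = mex{1} = 0
g(9) = mex{0} = 1
g(10) = mex{1} = 0
So g(10) = 0.

0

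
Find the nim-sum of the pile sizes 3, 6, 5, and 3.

Compute the nim-sum pairwise:
3 ^ 6 = 5
5 ^ 5 = 0
0 ^ 3 = 3

3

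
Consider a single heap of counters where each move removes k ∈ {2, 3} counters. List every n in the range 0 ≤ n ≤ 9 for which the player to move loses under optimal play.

0, 1, 5, 6

Grundy values for subtraction set {2, 3}:
k:     0  1  2  3  4  5  6  7  8  9
g(k):  0  0  1  1  2  0  0  1  1  2
The P-positions (g = 0) in 0..9 are 0, 1, 5, 6.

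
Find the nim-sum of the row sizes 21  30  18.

25

Write each in binary and XOR column by column:
  10101  (21)
  11110  (30)
  10010  (18)
  -----
  11001  (25)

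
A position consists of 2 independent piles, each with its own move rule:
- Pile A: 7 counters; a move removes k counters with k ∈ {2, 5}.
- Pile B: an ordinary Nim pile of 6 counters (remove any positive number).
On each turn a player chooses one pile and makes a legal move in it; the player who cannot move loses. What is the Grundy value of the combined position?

6

Build the Grundy sequence for pile A with g(k) = mex{g(k−s) : s ∈ {2, 5}, s ≤ k}:
k:     0  1  2  3  4  5  6  7
g(k):  0  0  1  1  0  2  1  0
So g(7) = 0.
Pile B is a plain Nim pile of size 6, so its Grundy value is 6.
By the Sprague-Grundy theorem, the Grundy value of a sum of independent games is the XOR of the component values.
Combined value = 0 ⊕ 6 = 6.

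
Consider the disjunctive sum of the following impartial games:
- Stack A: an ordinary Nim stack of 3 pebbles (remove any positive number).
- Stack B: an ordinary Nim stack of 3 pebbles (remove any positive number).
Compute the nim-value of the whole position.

0

Stack A is a plain Nim stack of size 3, so its Grundy value is 3.
Stack B is a plain Nim stack of size 3, so its Grundy value is 3.
The value of a disjunctive sum is the nim-sum of the parts.
Combined value = 3 XOR 3 = 0.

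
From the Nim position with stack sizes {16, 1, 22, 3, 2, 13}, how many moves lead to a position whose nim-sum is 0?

1

Nim-sum: 16 XOR 1 XOR 22 XOR 3 XOR 2 XOR 13 = 11.
The overall nim-sum is X = 11. A stack of size p has a winning move iff p XOR X < p (reduce it to p XOR X).
  16: 16 XOR 11 = 27 ≥ 16 — no move.
  1: 1 XOR 11 = 10 ≥ 1 — no move.
  22: 22 XOR 11 = 29 ≥ 22 — no move.
  3: 3 XOR 11 = 8 ≥ 3 — no move.
  2: 2 XOR 11 = 9 ≥ 2 — no move.
  13: 13 XOR 11 = 6 < 13 — winning move (to 6).
That gives 1 winning move.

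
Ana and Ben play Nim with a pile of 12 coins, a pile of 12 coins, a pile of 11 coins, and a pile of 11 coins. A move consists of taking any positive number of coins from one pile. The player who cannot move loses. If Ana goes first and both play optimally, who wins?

Ben wins

Write each in binary and XOR column by column:
  1100  (12)
  1100  (12)
  1011  (11)
  1011  (11)
  ----
  0000  (0)
The nim-sum is 0, so this is a P-position: the player to move is in a losing position under optimal play; Ana is about to move from it and so loses — Ben wins.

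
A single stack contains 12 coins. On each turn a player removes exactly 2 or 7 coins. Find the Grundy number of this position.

Build the Grundy sequence with g(k) = mex{g(k−s) : s ∈ {2, 7}, s ≤ k}:
g(0) = mex{} = 0
g(1) = mex{} = 0
g(2) = mex{0} = 1
g(3) = mex{0} = 1
g(4) = mex{1} = 0
g(5) = mex{1} = 0
g(6) = mex{0} = 1
g(7) = mex{0} = 1
g(8) = mex{0,1} = 2
g(9) = mex{1} = 0
g(10) = mex{1,2} = 0
g(11) = mex{0} = 1
g(12) = mex{0} = 1
So g(12) = 1.

1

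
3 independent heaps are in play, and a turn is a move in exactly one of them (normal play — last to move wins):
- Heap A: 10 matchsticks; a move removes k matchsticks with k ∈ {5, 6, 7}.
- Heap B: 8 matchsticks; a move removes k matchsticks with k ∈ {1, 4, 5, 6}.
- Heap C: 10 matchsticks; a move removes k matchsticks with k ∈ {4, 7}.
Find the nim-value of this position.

4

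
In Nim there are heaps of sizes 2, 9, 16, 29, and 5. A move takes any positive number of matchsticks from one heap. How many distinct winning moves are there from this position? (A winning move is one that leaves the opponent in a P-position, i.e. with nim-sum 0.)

Nim-sum: 2 XOR 9 XOR 16 XOR 29 XOR 5 = 3.
The overall nim-sum is X = 3. A heap of size p has a winning move iff p XOR X < p (reduce it to p XOR X).
  2: 2 XOR 3 = 1 < 2 — winning move (to 1).
  9: 9 XOR 3 = 10 ≥ 9 — no move.
  16: 16 XOR 3 = 19 ≥ 16 — no move.
  29: 29 XOR 3 = 30 ≥ 29 — no move.
  5: 5 XOR 3 = 6 ≥ 5 — no move.
That gives 1 winning move.

1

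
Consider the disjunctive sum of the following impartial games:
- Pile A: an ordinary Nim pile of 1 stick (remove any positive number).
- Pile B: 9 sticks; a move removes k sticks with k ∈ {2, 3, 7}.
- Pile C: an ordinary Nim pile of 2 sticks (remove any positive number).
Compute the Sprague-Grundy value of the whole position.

Pile A is a plain Nim pile of size 1, so its Grundy value is 1.
For pile B, compute g(0), g(1), … with moves {2, 3, 7}:
k:     0  1  2  3  4  5  6  7  8  9
g(k):  0  0  1  1  2  0  0  1  1  2
So g(9) = 2.
Pile C is a plain Nim pile of size 2, so its Grundy value is 2.
By the Sprague-Grundy theorem, the Grundy value of a sum of independent games is the XOR of the component values.
Combined value = 1 XOR 2 XOR 2 = 1.

1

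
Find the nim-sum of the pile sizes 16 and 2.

Nim-sum: 16 ⊕ 2 = 18.

18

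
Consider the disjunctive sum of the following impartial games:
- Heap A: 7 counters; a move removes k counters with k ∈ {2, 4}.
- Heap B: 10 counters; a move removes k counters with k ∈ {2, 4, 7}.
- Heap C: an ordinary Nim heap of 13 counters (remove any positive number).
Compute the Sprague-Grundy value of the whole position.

Build the Grundy sequence for heap A with g(k) = mex{g(k−s) : s ∈ {2, 4}, s ≤ k}:
g(0) = mex{} = 0
g(1) = mex{} = 0
g(2) = mex{0} = 1
g(3) = mex{0} = 1
g(4) = mex{0,1} = 2
g(5) = mex{0,1} = 2
g(6) = mex{1,2} = 0
g(7) = mex{1,2} = 0
So g(7) = 0.
Grundy values for heap B (subtraction set {2, 4, 7}):
g(0) = mex{} = 0
g(1) = mex{} = 0
g(2) = mex{0} = 1
g(3) = mex{0} = 1
g(4) = mex{0,1} = 2
g(5) = mex{0,1} = 2
g(6) = mex{1,2} = 0
g(7) = mex{0,1,2} = 3
g(8) = mex{0,2} = 1
g(9) = mex{1,2,3} = 0
g(10) = mex{0,1} = 2
So g(10) = 2.
Heap C is a plain Nim heap of size 13, so its Grundy value is 13.
The value of a disjunctive sum is the nim-sum of the parts.
Combined value = 0 XOR 2 XOR 13 = 15.

15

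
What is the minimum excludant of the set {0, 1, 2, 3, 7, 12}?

The values 0, 1, 2, 3 are all present; 4 is the first non-negative integer missing from the set.

4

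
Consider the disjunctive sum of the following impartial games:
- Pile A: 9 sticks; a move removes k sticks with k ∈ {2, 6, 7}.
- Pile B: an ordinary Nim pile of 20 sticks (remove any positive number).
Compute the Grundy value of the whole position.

For pile A, compute g(0), g(1), … with moves {2, 6, 7}:
g(0) = mex{} = 0
g(1) = mex{} = 0
g(2) = mex{0} = 1
g(3) = mex{0} = 1
g(4) = mex{1} = 0
g(5) = mex{1} = 0
g(6) = mex{0} = 1
g(7) = mex{0} = 1
g(8) = mex{0,1} = 2
g(9) = mex{1} = 0
So g(9) = 0.
Pile B is a plain Nim pile of size 20, so its Grundy value is 20.
By the Sprague-Grundy theorem, the Grundy value of a sum of independent games is the XOR of the component values.
Combined value = 0 XOR 20 = 20.

20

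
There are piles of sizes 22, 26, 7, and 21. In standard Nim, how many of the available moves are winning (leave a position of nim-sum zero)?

Nim-sum: 22 XOR 26 XOR 7 XOR 21 = 30.
The overall nim-sum is X = 30. A pile of size p has a winning move iff p XOR X < p (reduce it to p XOR X).
  22: 22 XOR 30 = 8 < 22 — winning move (to 8).
  26: 26 XOR 30 = 4 < 26 — winning move (to 4).
  7: 7 XOR 30 = 25 ≥ 7 — no move.
  21: 21 XOR 30 = 11 < 21 — winning move (to 11).
That gives 3 winning moves.

3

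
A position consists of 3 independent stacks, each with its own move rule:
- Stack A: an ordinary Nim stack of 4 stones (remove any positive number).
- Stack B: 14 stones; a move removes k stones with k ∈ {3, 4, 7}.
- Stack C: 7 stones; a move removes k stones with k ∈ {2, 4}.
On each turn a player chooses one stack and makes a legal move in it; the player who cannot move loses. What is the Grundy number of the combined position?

Stack A is a plain Nim stack of size 4, so its Grundy value is 4.
Grundy values for stack B (subtraction set {3, 4, 7}):
k:     0  1  2  3  4  5  6  7  8  9 10 11 12 13 14
g(k):  0  0  0  1  1  1  2  2  2  3  0  0  0  1  1
So g(14) = 1.
Grundy values for stack C (subtraction set {2, 4}):
k:     0  1  2  3  4  5  6  7
g(k):  0  0  1  1  2  2  0  0
So g(7) = 0.
By the Sprague-Grundy theorem, the Grundy value of a sum of independent games is the XOR of the component values.
Combined value = 4 XOR 1 XOR 0 = 5.

5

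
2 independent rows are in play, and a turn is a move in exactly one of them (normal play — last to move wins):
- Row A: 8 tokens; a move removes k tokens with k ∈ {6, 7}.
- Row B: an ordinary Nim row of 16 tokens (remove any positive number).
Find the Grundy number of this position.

Grundy values for row A (subtraction set {6, 7}):
k:     0  1  2  3  4  5  6  7  8
g(k):  0  0  0  0  0  0  1  1  1
So g(8) = 1.
Row B is a plain Nim row of size 16, so its Grundy value is 16.
The value of a disjunctive sum is the nim-sum of the parts.
Combined value = 1 ⊕ 16 = 17.

17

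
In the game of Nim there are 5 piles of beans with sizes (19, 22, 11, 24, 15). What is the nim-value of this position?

Compute the nim-sum pairwise:
19 ⊕ 22 = 5
5 ⊕ 11 = 14
14 ⊕ 24 = 22
22 ⊕ 15 = 25

25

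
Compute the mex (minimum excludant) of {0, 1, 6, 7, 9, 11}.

2

The values 0, 1 are all present; 2 is the first non-negative integer missing from the set.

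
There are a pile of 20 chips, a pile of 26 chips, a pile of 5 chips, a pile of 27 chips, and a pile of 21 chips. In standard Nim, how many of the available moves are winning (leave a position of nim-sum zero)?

3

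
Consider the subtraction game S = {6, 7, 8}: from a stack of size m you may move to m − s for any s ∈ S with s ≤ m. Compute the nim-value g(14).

0

Grundy values for subtraction set {6, 7, 8}:
g(0) = mex{} = 0
g(1) = mex{} = 0
g(2) = mex{} = 0
g(3) = mex{} = 0
g(4) = mex{} = 0
g(5) = mex{} = 0
g(6) = mex{0} = 1
g(7) = mex{0} = 1
g(8) = mex{0} = 1
g(9) = mex{0} = 1
g(10) = mex{0} = 1
g(11) = mex{0} = 1
g(12) = mex{0,1} = 2
g(13) = mex{0,1} = 2
g(14) = mex{1} = 0
So g(14) = 0.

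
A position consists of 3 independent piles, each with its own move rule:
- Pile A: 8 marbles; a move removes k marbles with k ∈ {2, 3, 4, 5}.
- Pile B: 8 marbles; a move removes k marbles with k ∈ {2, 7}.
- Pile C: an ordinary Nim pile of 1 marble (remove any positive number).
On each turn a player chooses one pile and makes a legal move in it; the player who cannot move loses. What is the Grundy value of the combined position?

Grundy values for pile A (subtraction set {2, 3, 4, 5}):
k:     0  1  2  3  4  5  6  7  8
g(k):  0  0  1  1  2  2  3  0  0
So g(8) = 0.
Build the Grundy sequence for pile B with g(k) = mex{g(k−s) : s ∈ {2, 7}, s ≤ k}:
k:     0  1  2  3  4  5  6  7  8
g(k):  0  0  1  1  0  0  1  1  2
So g(8) = 2.
Pile C is a plain Nim pile of size 1, so its Grundy value is 1.
By the Sprague-Grundy theorem, the Grundy value of a sum of independent games is the XOR of the component values.
Combined value = 0 XOR 2 XOR 1 = 3.

3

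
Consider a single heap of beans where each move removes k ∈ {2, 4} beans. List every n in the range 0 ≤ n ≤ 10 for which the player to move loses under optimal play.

Grundy values for subtraction set {2, 4}:
k:     0  1  2  3  4  5  6  7  8  9 10
g(k):  0  0  1  1  2  2  0  0  1  1  2
The P-positions (g = 0) in 0..10 are 0, 1, 6, 7.

0, 1, 6, 7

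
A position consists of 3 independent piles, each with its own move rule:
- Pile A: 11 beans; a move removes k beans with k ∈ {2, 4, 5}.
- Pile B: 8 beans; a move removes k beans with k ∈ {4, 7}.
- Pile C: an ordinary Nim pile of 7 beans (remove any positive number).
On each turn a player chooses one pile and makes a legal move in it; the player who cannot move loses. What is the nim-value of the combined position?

Grundy values for pile A (subtraction set {2, 4, 5}):
k:     0  1  2  3  4  5  6  7  8  9 10 11
g(k):  0  0  1  1  2  2  3  0  0  1  1  2
So g(11) = 2.
For pile B, compute g(0), g(1), … with moves {4, 7}:
k:     0  1  2  3  4  5  6  7  8
g(k):  0  0  0  0  1  1  1  1  2
So g(8) = 2.
Pile C is a plain Nim pile of size 7, so its Grundy value is 7.
By the Sprague-Grundy theorem, the Grundy value of a sum of independent games is the XOR of the component values.
Combined value = 2 ⊕ 2 ⊕ 7 = 7.

7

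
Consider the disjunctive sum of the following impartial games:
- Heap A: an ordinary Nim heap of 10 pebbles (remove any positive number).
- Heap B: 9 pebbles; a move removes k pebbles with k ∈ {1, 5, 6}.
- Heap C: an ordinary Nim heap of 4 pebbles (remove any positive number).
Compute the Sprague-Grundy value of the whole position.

Heap A is a plain Nim heap of size 10, so its Grundy value is 10.
Grundy values for heap B (subtraction set {1, 5, 6}):
k:     0  1  2  3  4  5  6  7  8  9
g(k):  0  1  0  1  0  1  2  3  2  3
So g(9) = 3.
Heap C is a plain Nim heap of size 4, so its Grundy value is 4.
By the Sprague-Grundy theorem, the Grundy value of a sum of independent games is the XOR of the component values.
Combined value = 10 ⊕ 3 ⊕ 4 = 13.

13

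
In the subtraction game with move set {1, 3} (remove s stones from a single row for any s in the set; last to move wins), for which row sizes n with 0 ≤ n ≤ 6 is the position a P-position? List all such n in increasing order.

Build the Grundy sequence with g(k) = mex{g(k−s) : s ∈ {1, 3}, s ≤ k}:
g(0) = mex{} = 0
g(1) = mex{0} = 1
g(2) = mex{1} = 0
g(3) = mex{0} = 1
g(4) = mex{1} = 0
g(5) = mex{0} = 1
g(6) = mex{1} = 0
The P-positions (g = 0) in 0..6 are 0, 2, 4, 6.

0, 2, 4, 6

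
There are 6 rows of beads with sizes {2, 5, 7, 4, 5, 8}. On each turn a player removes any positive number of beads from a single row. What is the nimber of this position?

9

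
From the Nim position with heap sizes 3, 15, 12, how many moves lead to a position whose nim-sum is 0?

0

Compute the nim-sum pairwise:
3 XOR 15 = 12
12 XOR 12 = 0
The nim-sum is already 0, so every move leaves a nonzero nim-sum — there are no winning moves.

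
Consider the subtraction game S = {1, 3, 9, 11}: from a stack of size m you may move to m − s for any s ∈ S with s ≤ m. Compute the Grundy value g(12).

0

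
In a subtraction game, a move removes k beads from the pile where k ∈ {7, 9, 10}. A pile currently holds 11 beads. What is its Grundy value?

1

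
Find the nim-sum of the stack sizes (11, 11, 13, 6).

Nim-sum: 11 ⊕ 11 ⊕ 13 ⊕ 6 = 11.

11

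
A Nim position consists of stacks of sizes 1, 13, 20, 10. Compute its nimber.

Compute the nim-sum pairwise:
1 XOR 13 = 12
12 XOR 20 = 24
24 XOR 10 = 18

18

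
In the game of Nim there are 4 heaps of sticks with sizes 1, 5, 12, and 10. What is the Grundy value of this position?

2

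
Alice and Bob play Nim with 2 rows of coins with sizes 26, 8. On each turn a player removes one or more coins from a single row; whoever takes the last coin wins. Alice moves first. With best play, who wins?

Alice wins

Bitwise XOR of the heap sizes:
  11010  (26)
  01000  (8)
  -----
  10010  (18)
The nim-sum is 18 ≠ 0, so this is an N-position: the player to move can win; Alice has a winning move.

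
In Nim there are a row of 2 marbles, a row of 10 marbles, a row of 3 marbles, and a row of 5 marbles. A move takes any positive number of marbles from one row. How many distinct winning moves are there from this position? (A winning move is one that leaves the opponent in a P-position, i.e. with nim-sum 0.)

Compute the nim-sum pairwise:
2 ⊕ 10 = 8
8 ⊕ 3 = 11
11 ⊕ 5 = 14
The overall nim-sum is X = 14. A row of size p has a winning move iff p XOR X < p (reduce it to p XOR X).
  2: 2 XOR 14 = 12 ≥ 2 — no move.
  10: 10 XOR 14 = 4 < 10 — winning move (to 4).
  3: 3 XOR 14 = 13 ≥ 3 — no move.
  5: 5 XOR 14 = 11 ≥ 5 — no move.
That gives 1 winning move.

1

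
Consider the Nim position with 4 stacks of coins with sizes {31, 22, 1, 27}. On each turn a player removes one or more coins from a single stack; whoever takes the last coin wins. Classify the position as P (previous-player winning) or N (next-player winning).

N-position

Nim-sum: 31 XOR 22 XOR 1 XOR 27 = 19.
The nim-sum is 19 ≠ 0, so this is an N-position: the player to move can win.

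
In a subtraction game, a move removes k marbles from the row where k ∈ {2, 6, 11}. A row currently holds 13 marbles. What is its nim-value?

0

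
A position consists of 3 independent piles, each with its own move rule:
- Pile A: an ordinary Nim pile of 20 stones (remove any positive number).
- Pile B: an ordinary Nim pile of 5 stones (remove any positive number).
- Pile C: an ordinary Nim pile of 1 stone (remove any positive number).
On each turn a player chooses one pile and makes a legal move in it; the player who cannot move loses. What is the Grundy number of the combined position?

16

Pile A is a plain Nim pile of size 20, so its Grundy value is 20.
Pile B is a plain Nim pile of size 5, so its Grundy value is 5.
Pile C is a plain Nim pile of size 1, so its Grundy value is 1.
By the Sprague-Grundy theorem, the Grundy value of a sum of independent games is the XOR of the component values.
Combined value = 20 XOR 5 XOR 1 = 16.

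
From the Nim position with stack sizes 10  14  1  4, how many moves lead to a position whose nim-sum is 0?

1

Compute the nim-sum pairwise:
10 ^ 14 = 4
4 ^ 1 = 5
5 ^ 4 = 1
The overall nim-sum is X = 1. A stack of size p has a winning move iff p XOR X < p (reduce it to p XOR X).
  10: 10 XOR 1 = 11 ≥ 10 — no move.
  14: 14 XOR 1 = 15 ≥ 14 — no move.
  1: 1 XOR 1 = 0 < 1 — winning move (to 0).
  4: 4 XOR 1 = 5 ≥ 4 — no move.
That gives 1 winning move.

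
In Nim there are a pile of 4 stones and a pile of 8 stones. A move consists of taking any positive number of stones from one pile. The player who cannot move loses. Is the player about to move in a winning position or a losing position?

Winning position

Nim-sum: 4 ^ 8 = 12.
The nim-sum is 12 ≠ 0, so this is an N-position: the player to move can win.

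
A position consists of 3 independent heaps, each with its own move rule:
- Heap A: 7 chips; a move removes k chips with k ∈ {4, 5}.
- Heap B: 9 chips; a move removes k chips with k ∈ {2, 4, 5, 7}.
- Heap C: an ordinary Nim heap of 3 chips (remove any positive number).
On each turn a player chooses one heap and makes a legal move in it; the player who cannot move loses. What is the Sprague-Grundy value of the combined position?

For heap A, compute g(0), g(1), … with moves {4, 5}:
k:     0  1  2  3  4  5  6  7
g(k):  0  0  0  0  1  1  1  1
So g(7) = 1.
Grundy values for heap B (subtraction set {2, 4, 5, 7}):
k:     0  1  2  3  4  5  6  7  8  9
g(k):  0  0  1  1  2  2  3  3  4  0
So g(9) = 0.
Heap C is a plain Nim heap of size 3, so its Grundy value is 3.
By the Sprague-Grundy theorem, the Grundy value of a sum of independent games is the XOR of the component values.
Combined value = 1 ⊕ 0 ⊕ 3 = 2.

2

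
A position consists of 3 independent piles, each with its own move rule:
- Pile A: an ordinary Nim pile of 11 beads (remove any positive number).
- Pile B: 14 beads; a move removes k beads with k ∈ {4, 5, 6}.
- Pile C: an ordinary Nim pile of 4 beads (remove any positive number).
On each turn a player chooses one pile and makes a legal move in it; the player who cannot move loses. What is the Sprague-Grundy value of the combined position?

Pile A is a plain Nim pile of size 11, so its Grundy value is 11.
For pile B, compute g(0), g(1), … with moves {4, 5, 6}:
k:     0  1  2  3  4  5  6  7  8  9 10 11 12 13 14
g(k):  0  0  0  0  1  1  1  1  2  2  0  0  0  0  1
So g(14) = 1.
Pile C is a plain Nim pile of size 4, so its Grundy value is 4.
By the Sprague-Grundy theorem, the Grundy value of a sum of independent games is the XOR of the component values.
Combined value = 11 ⊕ 1 ⊕ 4 = 14.

14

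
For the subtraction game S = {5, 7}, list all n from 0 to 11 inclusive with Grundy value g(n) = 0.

0, 1, 2, 3, 4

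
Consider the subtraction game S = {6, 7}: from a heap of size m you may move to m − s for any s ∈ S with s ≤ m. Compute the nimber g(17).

0

Grundy values for subtraction set {6, 7}:
k:     0  1  2  3  4  5  6  7  8  9 10 11 12 13 14 15 16 17
g(k):  0  0  0  0  0  0  1  1  1  1  1  1  2  0  0  0  0  0
So g(17) = 0.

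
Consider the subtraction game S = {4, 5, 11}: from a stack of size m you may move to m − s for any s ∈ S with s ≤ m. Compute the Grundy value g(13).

Build the Grundy sequence with g(k) = mex{g(k−s) : s ∈ {4, 5, 11}, s ≤ k}:
g(0) = mex{} = 0
g(1) = mex{} = 0
g(2) = mex{} = 0
g(3) = mex{} = 0
g(4) = mex{0} = 1
g(5) = mex{0} = 1
g(6) = mex{0} = 1
g(7) = mex{0} = 1
g(8) = mex{0,1} = 2
g(9) = mex{1} = 0
g(10) = mex{1} = 0
g(11) = mex{0,1} = 2
g(12) = mex{0,1,2} = 3
g(13) = mex{0,2} = 1
So g(13) = 1.

1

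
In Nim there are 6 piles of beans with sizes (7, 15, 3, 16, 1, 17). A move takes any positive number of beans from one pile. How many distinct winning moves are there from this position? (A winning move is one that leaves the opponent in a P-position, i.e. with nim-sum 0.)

1

Compute the nim-sum pairwise:
7 ⊕ 15 = 8
8 ⊕ 3 = 11
11 ⊕ 16 = 27
27 ⊕ 1 = 26
26 ⊕ 17 = 11
The overall nim-sum is X = 11. A pile of size p has a winning move iff p XOR X < p (reduce it to p XOR X).
  7: 7 XOR 11 = 12 ≥ 7 — no move.
  15: 15 XOR 11 = 4 < 15 — winning move (to 4).
  3: 3 XOR 11 = 8 ≥ 3 — no move.
  16: 16 XOR 11 = 27 ≥ 16 — no move.
  1: 1 XOR 11 = 10 ≥ 1 — no move.
  17: 17 XOR 11 = 26 ≥ 17 — no move.
That gives 1 winning move.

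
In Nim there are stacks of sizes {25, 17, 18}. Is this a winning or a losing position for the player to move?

Compute the nim-sum pairwise:
25 ^ 17 = 8
8 ^ 18 = 26
The nim-sum is 26 ≠ 0, so this is an N-position: the player to move can win.

Winning position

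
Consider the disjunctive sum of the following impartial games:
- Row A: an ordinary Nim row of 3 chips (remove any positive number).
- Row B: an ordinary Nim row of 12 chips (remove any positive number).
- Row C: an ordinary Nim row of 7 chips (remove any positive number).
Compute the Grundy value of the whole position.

Row A is a plain Nim row of size 3, so its Grundy value is 3.
Row B is a plain Nim row of size 12, so its Grundy value is 12.
Row C is a plain Nim row of size 7, so its Grundy value is 7.
By the Sprague-Grundy theorem, the Grundy value of a sum of independent games is the XOR of the component values.
Combined value = 3 ⊕ 12 ⊕ 7 = 8.

8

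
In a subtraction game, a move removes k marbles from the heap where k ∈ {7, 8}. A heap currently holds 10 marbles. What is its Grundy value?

1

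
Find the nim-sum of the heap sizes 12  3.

Nim-sum: 12 XOR 3 = 15.

15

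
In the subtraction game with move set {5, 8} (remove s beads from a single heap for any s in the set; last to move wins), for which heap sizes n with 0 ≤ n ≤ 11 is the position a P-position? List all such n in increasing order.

Build the Grundy sequence with g(k) = mex{g(k−s) : s ∈ {5, 8}, s ≤ k}:
k:     0  1  2  3  4  5  6  7  8  9 10 11
g(k):  0  0  0  0  0  1  1  1  1  1  2  2
The P-positions (g = 0) in 0..11 are 0, 1, 2, 3, 4.

0, 1, 2, 3, 4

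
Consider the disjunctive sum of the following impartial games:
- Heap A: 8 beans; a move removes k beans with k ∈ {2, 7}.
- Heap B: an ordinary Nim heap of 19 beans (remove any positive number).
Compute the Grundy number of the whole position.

17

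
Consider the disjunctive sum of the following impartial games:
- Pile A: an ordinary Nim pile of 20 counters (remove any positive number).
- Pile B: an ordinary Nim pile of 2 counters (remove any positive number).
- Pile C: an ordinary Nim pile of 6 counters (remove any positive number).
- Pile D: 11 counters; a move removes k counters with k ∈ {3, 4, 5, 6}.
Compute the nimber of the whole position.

16

Pile A is a plain Nim pile of size 20, so its Grundy value is 20.
Pile B is a plain Nim pile of size 2, so its Grundy value is 2.
Pile C is a plain Nim pile of size 6, so its Grundy value is 6.
Build the Grundy sequence for pile D with g(k) = mex{g(k−s) : s ∈ {3, 4, 5, 6}, s ≤ k}:
k:     0  1  2  3  4  5  6  7  8  9 10 11
g(k):  0  0  0  1  1  1  2  2  2  0  0  0
So g(11) = 0.
By the Sprague-Grundy theorem, the Grundy value of a sum of independent games is the XOR of the component values.
Combined value = 20 XOR 2 XOR 6 XOR 0 = 16.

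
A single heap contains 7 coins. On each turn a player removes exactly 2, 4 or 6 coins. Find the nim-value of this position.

3

Grundy values for subtraction set {2, 4, 6}:
k:     0  1  2  3  4  5  6  7
g(k):  0  0  1  1  2  2  3  3
So g(7) = 3.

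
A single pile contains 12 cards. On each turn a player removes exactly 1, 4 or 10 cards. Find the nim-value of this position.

Grundy values for subtraction set {1, 4, 10}:
k:     0  1  2  3  4  5  6  7  8  9 10 11 12
g(k):  0  1  0  1  2  0  1  0  1  2  3  2  3
So g(12) = 3.

3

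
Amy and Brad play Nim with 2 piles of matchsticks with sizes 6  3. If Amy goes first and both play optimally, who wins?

Amy wins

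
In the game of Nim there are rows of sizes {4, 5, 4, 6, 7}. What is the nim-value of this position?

Compute the nim-sum pairwise:
4 ⊕ 5 = 1
1 ⊕ 4 = 5
5 ⊕ 6 = 3
3 ⊕ 7 = 4

4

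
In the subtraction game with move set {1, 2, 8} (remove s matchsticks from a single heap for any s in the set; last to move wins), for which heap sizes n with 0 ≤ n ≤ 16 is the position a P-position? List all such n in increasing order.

0, 3, 6, 9, 12, 15

Build the Grundy sequence with g(k) = mex{g(k−s) : s ∈ {1, 2, 8}, s ≤ k}:
k:     0  1  2  3  4  5  6  7  8  9 10 11 12 13 14 15 16
g(k):  0  1  2  0  1  2  0  1  2  0  1  2  0  1  2  0  1
The P-positions (g = 0) in 0..16 are 0, 3, 6, 9, 12, 15.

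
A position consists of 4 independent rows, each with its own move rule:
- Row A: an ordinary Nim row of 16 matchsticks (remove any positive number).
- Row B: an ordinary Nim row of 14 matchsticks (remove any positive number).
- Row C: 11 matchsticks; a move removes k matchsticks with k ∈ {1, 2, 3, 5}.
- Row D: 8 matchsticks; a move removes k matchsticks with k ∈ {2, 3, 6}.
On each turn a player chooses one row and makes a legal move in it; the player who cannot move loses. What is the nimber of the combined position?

31

Row A is a plain Nim row of size 16, so its Grundy value is 16.
Row B is a plain Nim row of size 14, so its Grundy value is 14.
Build the Grundy sequence for row C with g(k) = mex{g(k−s) : s ∈ {1, 2, 3, 5}, s ≤ k}:
k:     0  1  2  3  4  5  6  7  8  9 10 11
g(k):  0  1  2  3  0  1  2  3  0  1  2  3
So g(11) = 3.
Build the Grundy sequence for row D with g(k) = mex{g(k−s) : s ∈ {2, 3, 6}, s ≤ k}:
g(0) = mex{} = 0
g(1) = mex{} = 0
g(2) = mex{0} = 1
g(3) = mex{0} = 1
g(4) = mex{0,1} = 2
g(5) = mex{1} = 0
g(6) = mex{0,1,2} = 3
g(7) = mex{0,2} = 1
g(8) = mex{0,1,3} = 2
So g(8) = 2.
By the Sprague-Grundy theorem, the Grundy value of a sum of independent games is the XOR of the component values.
Combined value = 16 XOR 14 XOR 3 XOR 2 = 31.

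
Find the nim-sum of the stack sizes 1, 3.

Compute the nim-sum pairwise:
1 XOR 3 = 2

2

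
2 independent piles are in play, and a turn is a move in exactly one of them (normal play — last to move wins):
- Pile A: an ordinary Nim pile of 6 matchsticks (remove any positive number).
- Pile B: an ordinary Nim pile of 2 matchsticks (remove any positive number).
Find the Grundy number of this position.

Pile A is a plain Nim pile of size 6, so its Grundy value is 6.
Pile B is a plain Nim pile of size 2, so its Grundy value is 2.
The value of a disjunctive sum is the nim-sum of the parts.
Combined value = 6 XOR 2 = 4.

4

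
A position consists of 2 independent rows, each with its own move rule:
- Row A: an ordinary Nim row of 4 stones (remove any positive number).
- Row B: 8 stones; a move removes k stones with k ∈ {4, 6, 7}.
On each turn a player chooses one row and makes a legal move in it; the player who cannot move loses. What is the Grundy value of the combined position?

Row A is a plain Nim row of size 4, so its Grundy value is 4.
Build the Grundy sequence for row B with g(k) = mex{g(k−s) : s ∈ {4, 6, 7}, s ≤ k}:
k:     0  1  2  3  4  5  6  7  8
g(k):  0  0  0  0  1  1  1  1  2
So g(8) = 2.
The value of a disjunctive sum is the nim-sum of the parts.
Combined value = 4 XOR 2 = 6.

6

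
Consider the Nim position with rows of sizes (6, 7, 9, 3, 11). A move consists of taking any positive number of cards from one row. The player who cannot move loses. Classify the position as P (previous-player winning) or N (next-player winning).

Nim-sum: 6 ^ 7 ^ 9 ^ 3 ^ 11 = 0.
The nim-sum is 0, so this is a P-position: the player to move is in a losing position under optimal play.

P-position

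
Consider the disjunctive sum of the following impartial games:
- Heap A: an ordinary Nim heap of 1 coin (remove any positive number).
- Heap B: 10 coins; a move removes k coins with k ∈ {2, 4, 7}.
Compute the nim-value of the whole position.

Heap A is a plain Nim heap of size 1, so its Grundy value is 1.
Build the Grundy sequence for heap B with g(k) = mex{g(k−s) : s ∈ {2, 4, 7}, s ≤ k}:
g(0) = mex{} = 0
g(1) = mex{} = 0
g(2) = mex{0} = 1
g(3) = mex{0} = 1
g(4) = mex{0,1} = 2
g(5) = mex{0,1} = 2
g(6) = mex{1,2} = 0
g(7) = mex{0,1,2} = 3
g(8) = mex{0,2} = 1
g(9) = mex{1,2,3} = 0
g(10) = mex{0,1} = 2
So g(10) = 2.
By the Sprague-Grundy theorem, the Grundy value of a sum of independent games is the XOR of the component values.
Combined value = 1 ⊕ 2 = 3.

3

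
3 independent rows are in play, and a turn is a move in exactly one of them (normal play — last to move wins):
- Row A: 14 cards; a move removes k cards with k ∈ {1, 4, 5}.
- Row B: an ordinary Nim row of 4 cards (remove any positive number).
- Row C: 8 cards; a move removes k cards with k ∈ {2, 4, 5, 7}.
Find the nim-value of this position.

Grundy values for row A (subtraction set {1, 4, 5}):
k:     0  1  2  3  4  5  6  7  8  9 10 11 12 13 14
g(k):  0  1  0  1  2  3  2  3  0  1  0  1  2  3  2
So g(14) = 2.
Row B is a plain Nim row of size 4, so its Grundy value is 4.
Grundy values for row C (subtraction set {2, 4, 5, 7}):
g(0) = mex{} = 0
g(1) = mex{} = 0
g(2) = mex{0} = 1
g(3) = mex{0} = 1
g(4) = mex{0,1} = 2
g(5) = mex{0,1} = 2
g(6) = mex{0,1,2} = 3
g(7) = mex{0,1,2} = 3
g(8) = mex{0,1,2,3} = 4
So g(8) = 4.
The value of a disjunctive sum is the nim-sum of the parts.
Combined value = 2 XOR 4 XOR 4 = 2.

2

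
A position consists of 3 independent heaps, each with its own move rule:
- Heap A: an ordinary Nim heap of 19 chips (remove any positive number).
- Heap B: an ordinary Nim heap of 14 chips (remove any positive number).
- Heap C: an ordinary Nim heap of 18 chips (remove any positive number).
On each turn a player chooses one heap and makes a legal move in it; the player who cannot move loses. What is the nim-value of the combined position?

15

Heap A is a plain Nim heap of size 19, so its Grundy value is 19.
Heap B is a plain Nim heap of size 14, so its Grundy value is 14.
Heap C is a plain Nim heap of size 18, so its Grundy value is 18.
By the Sprague-Grundy theorem, the Grundy value of a sum of independent games is the XOR of the component values.
Combined value = 19 XOR 14 XOR 18 = 15.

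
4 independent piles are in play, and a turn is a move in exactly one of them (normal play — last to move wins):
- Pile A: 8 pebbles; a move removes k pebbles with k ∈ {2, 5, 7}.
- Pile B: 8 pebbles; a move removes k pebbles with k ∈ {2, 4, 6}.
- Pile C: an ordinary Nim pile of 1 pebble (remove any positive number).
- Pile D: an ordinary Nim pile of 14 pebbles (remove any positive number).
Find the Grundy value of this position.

13

Build the Grundy sequence for pile A with g(k) = mex{g(k−s) : s ∈ {2, 5, 7}, s ≤ k}:
k:     0  1  2  3  4  5  6  7  8
g(k):  0  0  1  1  0  2  1  3  2
So g(8) = 2.
Grundy values for pile B (subtraction set {2, 4, 6}):
k:     0  1  2  3  4  5  6  7  8
g(k):  0  0  1  1  2  2  3  3  0
So g(8) = 0.
Pile C is a plain Nim pile of size 1, so its Grundy value is 1.
Pile D is a plain Nim pile of size 14, so its Grundy value is 14.
The value of a disjunctive sum is the nim-sum of the parts.
Combined value = 2 XOR 0 XOR 1 XOR 14 = 13.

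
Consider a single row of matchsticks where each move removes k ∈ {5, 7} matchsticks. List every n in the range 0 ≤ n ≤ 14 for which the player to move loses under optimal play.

0, 1, 2, 3, 4, 12, 13, 14

Build the Grundy sequence with g(k) = mex{g(k−s) : s ∈ {5, 7}, s ≤ k}:
k:     0  1  2  3  4  5  6  7  8  9 10 11 12 13 14
g(k):  0  0  0  0  0  1  1  1  1  1  2  2  0  0  0
The P-positions (g = 0) in 0..14 are 0, 1, 2, 3, 4, 12, 13, 14.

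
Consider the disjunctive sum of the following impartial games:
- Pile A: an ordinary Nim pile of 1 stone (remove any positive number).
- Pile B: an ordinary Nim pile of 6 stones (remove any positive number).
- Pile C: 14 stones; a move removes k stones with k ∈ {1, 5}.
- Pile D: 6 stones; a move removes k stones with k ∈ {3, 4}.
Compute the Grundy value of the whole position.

Pile A is a plain Nim pile of size 1, so its Grundy value is 1.
Pile B is a plain Nim pile of size 6, so its Grundy value is 6.
For pile C, compute g(0), g(1), … with moves {1, 5}:
g(0) = mex{} = 0
g(1) = mex{0} = 1
g(2) = mex{1} = 0
g(3) = mex{0} = 1
g(4) = mex{1} = 0
g(5) = mex{0} = 1
g(6) = mex{1} = 0
g(7) = mex{0} = 1
g(8) = mex{1} = 0
g(9) = mex{0} = 1
g(10) = mex{1} = 0
g(11) = mex{0} = 1
g(12) = mex{1} = 0
g(13) = mex{0} = 1
g(14) = mex{1} = 0
So g(14) = 0.
Build the Grundy sequence for pile D with g(k) = mex{g(k−s) : s ∈ {3, 4}, s ≤ k}:
g(0) = mex{} = 0
g(1) = mex{} = 0
g(2) = mex{} = 0
g(3) = mex{0} = 1
g(4) = mex{0} = 1
g(5) = mex{0} = 1
g(6) = mex{0,1} = 2
So g(6) = 2.
By the Sprague-Grundy theorem, the Grundy value of a sum of independent games is the XOR of the component values.
Combined value = 1 XOR 6 XOR 0 XOR 2 = 5.

5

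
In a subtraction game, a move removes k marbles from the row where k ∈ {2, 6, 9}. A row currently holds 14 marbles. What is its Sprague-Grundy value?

1

Build the Grundy sequence with g(k) = mex{g(k−s) : s ∈ {2, 6, 9}, s ≤ k}:
g(0) = mex{} = 0
g(1) = mex{} = 0
g(2) = mex{0} = 1
g(3) = mex{0} = 1
g(4) = mex{1} = 0
g(5) = mex{1} = 0
g(6) = mex{0} = 1
g(7) = mex{0} = 1
g(8) = mex{1} = 0
g(9) = mex{0,1} = 2
g(10) = mex{0} = 1
g(11) = mex{0,1,2} = 3
g(12) = mex{1} = 0
g(13) = mex{0,1,3} = 2
g(14) = mex{0} = 1
So g(14) = 1.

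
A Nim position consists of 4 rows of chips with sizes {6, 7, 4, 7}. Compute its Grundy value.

2

Compute the nim-sum pairwise:
6 ^ 7 = 1
1 ^ 4 = 5
5 ^ 7 = 2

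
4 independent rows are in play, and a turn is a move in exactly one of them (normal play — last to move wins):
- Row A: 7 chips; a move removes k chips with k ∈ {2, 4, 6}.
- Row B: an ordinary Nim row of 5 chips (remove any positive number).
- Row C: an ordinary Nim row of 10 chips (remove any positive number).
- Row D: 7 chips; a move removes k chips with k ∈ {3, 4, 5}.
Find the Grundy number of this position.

14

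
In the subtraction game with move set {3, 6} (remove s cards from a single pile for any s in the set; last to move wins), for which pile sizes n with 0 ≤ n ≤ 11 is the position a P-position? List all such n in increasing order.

Grundy values for subtraction set {3, 6}:
k:     0  1  2  3  4  5  6  7  8  9 10 11
g(k):  0  0  0  1  1  1  2  2  2  0  0  0
The P-positions (g = 0) in 0..11 are 0, 1, 2, 9, 10, 11.

0, 1, 2, 9, 10, 11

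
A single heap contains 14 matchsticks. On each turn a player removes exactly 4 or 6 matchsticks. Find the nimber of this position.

1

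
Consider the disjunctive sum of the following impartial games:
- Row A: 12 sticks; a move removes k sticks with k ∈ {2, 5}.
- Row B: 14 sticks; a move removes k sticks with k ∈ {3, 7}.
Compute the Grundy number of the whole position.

Build the Grundy sequence for row A with g(k) = mex{g(k−s) : s ∈ {2, 5}, s ≤ k}:
g(0) = mex{} = 0
g(1) = mex{} = 0
g(2) = mex{0} = 1
g(3) = mex{0} = 1
g(4) = mex{1} = 0
g(5) = mex{0,1} = 2
g(6) = mex{0} = 1
g(7) = mex{1,2} = 0
g(8) = mex{1} = 0
g(9) = mex{0} = 1
g(10) = mex{0,2} = 1
g(11) = mex{1} = 0
g(12) = mex{0,1} = 2
So g(12) = 2.
Build the Grundy sequence for row B with g(k) = mex{g(k−s) : s ∈ {3, 7}, s ≤ k}:
g(0) = mex{} = 0
g(1) = mex{} = 0
g(2) = mex{} = 0
g(3) = mex{0} = 1
g(4) = mex{0} = 1
g(5) = mex{0} = 1
g(6) = mex{1} = 0
g(7) = mex{0,1} = 2
g(8) = mex{0,1} = 2
g(9) = mex{0} = 1
g(10) = mex{1,2} = 0
g(11) = mex{1,2} = 0
g(12) = mex{1} = 0
g(13) = mex{0} = 1
g(14) = mex{0,2} = 1
So g(14) = 1.
The value of a disjunctive sum is the nim-sum of the parts.
Combined value = 2 XOR 1 = 3.

3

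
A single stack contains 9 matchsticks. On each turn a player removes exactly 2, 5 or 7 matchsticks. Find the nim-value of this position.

2

Grundy values for subtraction set {2, 5, 7}:
g(0) = mex{} = 0
g(1) = mex{} = 0
g(2) = mex{0} = 1
g(3) = mex{0} = 1
g(4) = mex{1} = 0
g(5) = mex{0,1} = 2
g(6) = mex{0} = 1
g(7) = mex{0,1,2} = 3
g(8) = mex{0,1} = 2
g(9) = mex{0,1,3} = 2
So g(9) = 2.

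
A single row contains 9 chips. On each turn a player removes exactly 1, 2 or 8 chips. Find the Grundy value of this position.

Compute g(0), g(1), … for moves {1, 2, 8}:
k:     0  1  2  3  4  5  6  7  8  9
g(k):  0  1  2  0  1  2  0  1  2  0
So g(9) = 0.

0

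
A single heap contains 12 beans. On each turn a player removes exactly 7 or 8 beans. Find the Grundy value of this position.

1

Build the Grundy sequence with g(k) = mex{g(k−s) : s ∈ {7, 8}, s ≤ k}:
g(0) = mex{} = 0
g(1) = mex{} = 0
g(2) = mex{} = 0
g(3) = mex{} = 0
g(4) = mex{} = 0
g(5) = mex{} = 0
g(6) = mex{} = 0
g(7) = mex{0} = 1
g(8) = mex{0} = 1
g(9) = mex{0} = 1
g(10) = mex{0} = 1
g(11) = mex{0} = 1
g(12) = mex{0} = 1
So g(12) = 1.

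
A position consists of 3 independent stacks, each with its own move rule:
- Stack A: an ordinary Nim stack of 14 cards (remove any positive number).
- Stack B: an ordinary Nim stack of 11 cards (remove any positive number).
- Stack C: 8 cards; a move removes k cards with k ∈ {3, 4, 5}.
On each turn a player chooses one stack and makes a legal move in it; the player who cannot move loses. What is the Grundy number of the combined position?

Stack A is a plain Nim stack of size 14, so its Grundy value is 14.
Stack B is a plain Nim stack of size 11, so its Grundy value is 11.
Build the Grundy sequence for stack C with g(k) = mex{g(k−s) : s ∈ {3, 4, 5}, s ≤ k}:
k:     0  1  2  3  4  5  6  7  8
g(k):  0  0  0  1  1  1  2  2  0
So g(8) = 0.
By the Sprague-Grundy theorem, the Grundy value of a sum of independent games is the XOR of the component values.
Combined value = 14 ⊕ 11 ⊕ 0 = 5.

5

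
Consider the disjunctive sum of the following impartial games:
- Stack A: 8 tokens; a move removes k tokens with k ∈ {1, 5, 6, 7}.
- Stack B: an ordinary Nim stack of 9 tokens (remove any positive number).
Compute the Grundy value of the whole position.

11

For stack A, compute g(0), g(1), … with moves {1, 5, 6, 7}:
k:     0  1  2  3  4  5  6  7  8
g(k):  0  1  0  1  0  1  2  3  2
So g(8) = 2.
Stack B is a plain Nim stack of size 9, so its Grundy value is 9.
The value of a disjunctive sum is the nim-sum of the parts.
Combined value = 2 ⊕ 9 = 11.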